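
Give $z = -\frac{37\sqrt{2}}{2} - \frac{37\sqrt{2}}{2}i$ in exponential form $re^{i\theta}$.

r = |z| = sqrt((-37*sqrt(2)/2)^2 + (-37*sqrt(2)/2)^2) = sqrt(1369/2 + 1369/2) = sqrt(1369) = 37
θ = arctan(b/a) = arctan(-26.163/-26.163) (quadrant-adjusted) = 225° = 5π/4
z = 37e^(i*5π/4)


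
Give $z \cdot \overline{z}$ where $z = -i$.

z * conjugate(z) = |z|^2 = a^2 + b^2
= 0^2 + (-1)^2 = 1


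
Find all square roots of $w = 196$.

|w| = 196, arg(w) = 0°
Root modulus = 196^(1/2) = 14
Root arguments: θ_k = (0° + 360°k)/2 for k = 0, 1, ..., 1
Roots: 14, -14


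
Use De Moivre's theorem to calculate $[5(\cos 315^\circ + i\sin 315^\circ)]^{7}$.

By De Moivre: z^n = r^n(cos(nθ) + i sin(nθ))
= 5^7(cos(7*315°) + i sin(7*315°))
= 78125(cos 45° + i sin 45°)
= 78125*sqrt(2)/2 + (78125*sqrt(2)/2)i


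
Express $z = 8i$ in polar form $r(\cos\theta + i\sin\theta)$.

r = |z| = sqrt(a^2 + b^2) = sqrt((0)^2 + (8)^2) = sqrt(0 + 64) = sqrt(64) = 8
a = 0 and b > 0, so z lies on the positive imaginary axis: θ = 90°
z = 8(cos 90° + i sin 90°)


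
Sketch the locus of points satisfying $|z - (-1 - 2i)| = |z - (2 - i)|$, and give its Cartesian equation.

|z - z1| = |z - z2| means z is equidistant from z1 and z2,
i.e. the perpendicular bisector of the segment from (-1, -2) to (2, -1) (midpoint (1/2, -3/2)).
With z = x + yi, square both sides:
(x - (-1))^2 + (y - (-2))^2 = (x - 2)^2 + (y - (-1))^2
The x^2 and y^2 terms cancel: 6x + 2y = 5 - 5 = 0
Simplify: 3x + y = 0
Locus: Perpendicular bisector of the segment from (-1, -2) to (2, -1): the line 3x + y = 0


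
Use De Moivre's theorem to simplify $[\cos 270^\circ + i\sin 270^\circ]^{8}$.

By De Moivre: z^n = r^n(cos(nθ) + i sin(nθ))
= 1^8(cos(8*270°) + i sin(8*270°))
= 1(cos 0° + i sin 0°)
= 1


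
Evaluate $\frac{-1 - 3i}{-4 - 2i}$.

Multiply numerator and denominator by conjugate (-4 + 2i):
= (-1 - 3i)(-4 + 2i) / ((-4)^2 + (-2)^2)
= (10 + 10i) / 20
Divide through by 10: (1 + i) / 2
= 1/2 + (1/2)i


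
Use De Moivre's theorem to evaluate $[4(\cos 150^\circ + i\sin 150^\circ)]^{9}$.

By De Moivre: z^n = r^n(cos(nθ) + i sin(nθ))
= 4^9(cos(9*150°) + i sin(9*150°))
= 262144(cos 270° + i sin 270°)
= -262144i


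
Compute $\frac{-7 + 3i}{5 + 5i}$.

Multiply numerator and denominator by conjugate (5 - 5i):
= (-7 + 3i)(5 - 5i) / (5^2 + 5^2)
= (-20 + 50i) / 50
Divide through by 10: (-2 + 5i) / 5
= -2/5 + i


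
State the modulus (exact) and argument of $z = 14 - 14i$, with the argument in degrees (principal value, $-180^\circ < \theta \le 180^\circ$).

|z| = sqrt(14^2 + (-14)^2) = sqrt(392)
arg(z) = arctan(b/a) = arctan(-14/14) (quadrant-adjusted) = -45°


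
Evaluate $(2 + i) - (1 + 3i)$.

(2 - 1) + (1 - 3)i = 1 - 2i


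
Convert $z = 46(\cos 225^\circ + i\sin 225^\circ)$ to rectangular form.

a = r cos θ = 46 * -sqrt(2)/2 = -23*sqrt(2)
b = r sin θ = 46 * -sqrt(2)/2 = -23*sqrt(2)
z = -23*sqrt(2) - 23*sqrt(2)i


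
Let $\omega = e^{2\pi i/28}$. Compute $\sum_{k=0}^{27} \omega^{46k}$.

Let ζ = ω^46 = e^(2πi·46/28). Since 28 ∤ 46, ζ ≠ 1.
Sum = Σ_{k=0}^{27} ζ^k = (ζ^28 - 1)/(ζ - 1) = (ω^{46·28} - 1)/(ζ - 1) = (1 - 1)/(ζ - 1) = 0


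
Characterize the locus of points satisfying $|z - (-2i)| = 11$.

|z - z0| = r describes a circle centered at z0 with radius r
Here z0 = -2i and r = 11
Locus: Circle centered at (0, -2) with radius 11


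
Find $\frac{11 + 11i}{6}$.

Divisor is real, so divide each part by 6:
= 11/6 + (11/6)i


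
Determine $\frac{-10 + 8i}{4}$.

Divisor is real, so divide each part by 4:
= -5/2 + 2i


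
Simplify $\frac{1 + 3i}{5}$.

Divisor is real, so divide each part by 5:
= 1/5 + (3/5)i


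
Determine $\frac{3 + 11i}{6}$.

Divisor is real, so divide each part by 6:
= 1/2 + (11/6)i


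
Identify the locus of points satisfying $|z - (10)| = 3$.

|z - z0| = r describes a circle centered at z0 with radius r
Here z0 = 10 and r = 3
Locus: Circle centered at (10, 0) with radius 3


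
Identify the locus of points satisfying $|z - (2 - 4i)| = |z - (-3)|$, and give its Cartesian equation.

|z - z1| = |z - z2| means z is equidistant from z1 and z2,
i.e. the perpendicular bisector of the segment from (2, -4) to (-3, 0) (midpoint (-1/2, -2)).
With z = x + yi, square both sides:
(x - 2)^2 + (y - (-4))^2 = (x - (-3))^2 + (y - 0)^2
The x^2 and y^2 terms cancel: -10x + 8y = 9 - 20 = -11
Simplify: 10x - 8y = 11
Locus: Perpendicular bisector of the segment from (2, -4) to (-3, 0): the line 10x - 8y = 11


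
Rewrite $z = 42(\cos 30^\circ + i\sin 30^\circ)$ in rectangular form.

a = r cos θ = 42 * sqrt(3)/2 = 21*sqrt(3)
b = r sin θ = 42 * 1/2 = 21
z = 21*sqrt(3) + 21i


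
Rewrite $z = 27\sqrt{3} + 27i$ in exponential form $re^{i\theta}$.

r = |z| = sqrt((27*sqrt(3))^2 + (27)^2) = sqrt(2187 + 729) = sqrt(2916) = 54
θ = arctan(b/a) = arctan(27/46.7654) (quadrant-adjusted) = 30° = π/6
z = 54e^(i*π/6)


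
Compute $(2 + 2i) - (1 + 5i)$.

(2 - 1) + (2 - 5)i = 1 - 3i


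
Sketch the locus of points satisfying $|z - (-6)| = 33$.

|z - z0| = r describes a circle centered at z0 with radius r
Here z0 = -6 and r = 33
Locus: Circle centered at (-6, 0) with radius 33


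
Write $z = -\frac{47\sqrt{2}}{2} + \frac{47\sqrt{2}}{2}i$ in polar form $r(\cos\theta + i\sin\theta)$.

r = |z| = sqrt(a^2 + b^2) = sqrt((-47*sqrt(2)/2)^2 + (47*sqrt(2)/2)^2) = sqrt(2209/2 + 2209/2) = sqrt(2209) = 47
θ = arctan(b/a) = arctan(33.234/-33.234) (quadrant-adjusted) = 135°
z = 47(cos 135° + i sin 135°)


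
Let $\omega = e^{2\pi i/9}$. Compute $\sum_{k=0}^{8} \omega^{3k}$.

Let ζ = ω^3 = e^(2πi·3/9). Since 9 ∤ 3, ζ ≠ 1.
Sum = Σ_{k=0}^{8} ζ^k = (ζ^9 - 1)/(ζ - 1) = (ω^{3·9} - 1)/(ζ - 1) = (1 - 1)/(ζ - 1) = 0


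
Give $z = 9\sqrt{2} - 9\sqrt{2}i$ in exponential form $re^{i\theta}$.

r = |z| = sqrt((9*sqrt(2))^2 + (-9*sqrt(2))^2) = sqrt(162 + 162) = sqrt(324) = 18
θ = arctan(b/a) = arctan(-12.7279/12.7279) (quadrant-adjusted) = -45° = -π/4
z = 18e^(-i*π/4)


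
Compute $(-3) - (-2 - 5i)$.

(-3 - (-2)) + (0 - (-5))i = -1 + 5i


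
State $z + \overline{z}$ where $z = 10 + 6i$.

z + conjugate(z) = (a + bi) + (a - bi) = 2a
= 2 * 10 = 20


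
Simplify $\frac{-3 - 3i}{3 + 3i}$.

Multiply numerator and denominator by conjugate (3 - 3i):
= (-3 - 3i)(3 - 3i) / (3^2 + 3^2)
= (-18) / 18
= -1


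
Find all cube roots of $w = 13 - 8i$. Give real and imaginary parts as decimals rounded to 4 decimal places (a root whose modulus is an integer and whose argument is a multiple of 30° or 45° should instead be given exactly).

|w| = sqrt(233) ≈ 15.264338, arg(w) ≈ 328.392498°
Root modulus = sqrt(233)^(1/3) ≈ 2.480615
Root arguments: θ_k = (arg(w) + 360°k)/3 for k = 0, 1, ..., 2
Compute each root as (root modulus)(cos θ_k + i sin θ_k) using full-precision intermediates, then round to 4 decimal places.
Roots: -0.8266 + 2.3388i, -1.6122 - 1.8853i, 2.4388 - 0.4536i


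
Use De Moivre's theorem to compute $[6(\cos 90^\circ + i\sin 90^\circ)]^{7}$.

By De Moivre: z^n = r^n(cos(nθ) + i sin(nθ))
= 6^7(cos(7*90°) + i sin(7*90°))
= 279936(cos 270° + i sin 270°)
= -279936i


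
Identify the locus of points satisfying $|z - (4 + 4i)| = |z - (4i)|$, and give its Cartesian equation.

|z - z1| = |z - z2| means z is equidistant from z1 and z2,
i.e. the perpendicular bisector of the segment from (4, 4) to (0, 4) (midpoint (2, 4)).
With z = x + yi, square both sides:
(x - 4)^2 + (y - 4)^2 = (x - 0)^2 + (y - 4)^2
The x^2 and y^2 terms cancel: -8x + 0y = 16 - 32 = -16
Simplify: x = 2
Locus: Perpendicular bisector of the segment from (4, 4) to (0, 4): the line x = 2


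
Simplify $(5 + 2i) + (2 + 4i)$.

(5 + 2) + (2 + 4)i = 7 + 6i


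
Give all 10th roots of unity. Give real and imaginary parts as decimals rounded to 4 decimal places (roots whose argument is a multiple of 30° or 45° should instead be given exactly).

ω_k = e^(2πik/10) = cos(2πk/10) + i sin(2πk/10) for k = 0, 1, ..., 9
Roots: 1, 0.8090 + 0.5878i, 0.3090 + 0.9511i, -0.3090 + 0.9511i, -0.8090 + 0.5878i, -1, -0.8090 - 0.5878i, -0.3090 - 0.9511i, 0.3090 - 0.9511i, 0.8090 - 0.5878i


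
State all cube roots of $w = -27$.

|w| = 27, arg(w) = 180°
Root modulus = 27^(1/3) = 3
Root arguments: θ_k = (180° + 360°k)/3 for k = 0, 1, ..., 2
Roots: 3/2 + (3*sqrt(3)/2)i, -3, 3/2 - (3*sqrt(3)/2)i


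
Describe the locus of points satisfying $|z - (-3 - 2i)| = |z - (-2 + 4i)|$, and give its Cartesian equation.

|z - z1| = |z - z2| means z is equidistant from z1 and z2,
i.e. the perpendicular bisector of the segment from (-3, -2) to (-2, 4) (midpoint (-5/2, 1)).
With z = x + yi, square both sides:
(x - (-3))^2 + (y - (-2))^2 = (x - (-2))^2 + (y - 4)^2
The x^2 and y^2 terms cancel: 2x + 12y = 20 - 13 = 7
Simplify: 2x + 12y = 7
Locus: Perpendicular bisector of the segment from (-3, -2) to (-2, 4): the line 2x + 12y = 7


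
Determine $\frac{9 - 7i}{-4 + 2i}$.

Multiply numerator and denominator by conjugate (-4 - 2i):
= (9 - 7i)(-4 - 2i) / ((-4)^2 + 2^2)
= (-50 + 10i) / 20
Divide through by 10: (-5 + i) / 2
= -5/2 + (1/2)i


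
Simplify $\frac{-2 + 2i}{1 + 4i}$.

Multiply numerator and denominator by conjugate (1 - 4i):
= (-2 + 2i)(1 - 4i) / (1^2 + 4^2)
= (6 + 10i) / 17
= 6/17 + (10/17)i


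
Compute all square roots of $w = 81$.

|w| = 81, arg(w) = 0°
Root modulus = 81^(1/2) = 9
Root arguments: θ_k = (0° + 360°k)/2 for k = 0, 1, ..., 1
Roots: 9, -9


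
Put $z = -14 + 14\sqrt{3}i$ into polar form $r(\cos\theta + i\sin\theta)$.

r = |z| = sqrt(a^2 + b^2) = sqrt((-14)^2 + (14*sqrt(3))^2) = sqrt(196 + 588) = sqrt(784) = 28
θ = arctan(b/a) = arctan(24.2487/-14) (quadrant-adjusted) = 120°
z = 28(cos 120° + i sin 120°)


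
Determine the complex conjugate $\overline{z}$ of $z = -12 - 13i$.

If z = a + bi, then conjugate(z) = a - bi
conjugate(-12 - 13i) = -12 + 13i


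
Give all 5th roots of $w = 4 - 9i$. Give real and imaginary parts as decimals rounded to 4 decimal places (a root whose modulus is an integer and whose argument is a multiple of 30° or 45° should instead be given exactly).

|w| = sqrt(97) ≈ 9.848858, arg(w) ≈ 293.962489°
Root modulus = sqrt(97)^(1/5) ≈ 1.580073
Root arguments: θ_k = (arg(w) + 360°k)/5 for k = 0, 1, ..., 4
Compute each root as (root modulus)(cos θ_k + i sin θ_k) using full-precision intermediates, then round to 4 decimal places.
Roots: 0.8187 + 1.3514i, -1.0323 + 1.1962i, -1.4567 - 0.6121i, 0.1320 - 1.5745i, 1.5383 - 0.3610i


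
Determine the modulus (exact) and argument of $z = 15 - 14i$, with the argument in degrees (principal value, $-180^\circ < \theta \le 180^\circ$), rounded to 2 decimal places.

|z| = sqrt(15^2 + (-14)^2) = sqrt(421)
arg(z) = arctan(b/a) = arctan(-14/15) (quadrant-adjusted) = -43.03°


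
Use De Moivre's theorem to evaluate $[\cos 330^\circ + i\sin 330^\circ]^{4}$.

By De Moivre: z^n = r^n(cos(nθ) + i sin(nθ))
= 1^4(cos(4*330°) + i sin(4*330°))
= 1(cos 240° + i sin 240°)
= -1/2 - (sqrt(3)/2)i


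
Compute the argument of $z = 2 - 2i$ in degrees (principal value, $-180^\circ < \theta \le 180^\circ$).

θ = arctan(b/a) = arctan(-2/2) (quadrant-adjusted) = -45°


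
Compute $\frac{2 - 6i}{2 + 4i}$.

Multiply numerator and denominator by conjugate (2 - 4i):
= (2 - 6i)(2 - 4i) / (2^2 + 4^2)
= (-20 - 20i) / 20
= -1 - i


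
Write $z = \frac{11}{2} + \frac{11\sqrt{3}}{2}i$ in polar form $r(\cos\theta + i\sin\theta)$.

r = |z| = sqrt(a^2 + b^2) = sqrt((11/2)^2 + (11*sqrt(3)/2)^2) = sqrt(121/4 + 363/4) = sqrt(121) = 11
θ = arctan(b/a) = arctan(9.5263/5.5) (quadrant-adjusted) = 60°
z = 11(cos 60° + i sin 60°)


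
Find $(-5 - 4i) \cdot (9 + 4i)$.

(a1*a2 - b1*b2) + (a1*b2 + b1*a2)i
= (-45 - (-16)) + (-20 + (-36))i
= -29 - 56i


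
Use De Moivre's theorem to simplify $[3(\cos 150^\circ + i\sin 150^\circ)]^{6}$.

By De Moivre: z^n = r^n(cos(nθ) + i sin(nθ))
= 3^6(cos(6*150°) + i sin(6*150°))
= 729(cos 180° + i sin 180°)
= -729


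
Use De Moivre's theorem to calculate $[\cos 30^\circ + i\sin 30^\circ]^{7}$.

By De Moivre: z^n = r^n(cos(nθ) + i sin(nθ))
= 1^7(cos(7*30°) + i sin(7*30°))
= 1(cos 210° + i sin 210°)
= -sqrt(3)/2 - (1/2)i


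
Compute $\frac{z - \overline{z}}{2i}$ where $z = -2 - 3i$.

z - conjugate(z) = 2bi
(z - conjugate(z))/(2i) = 2bi/(2i) = b = -3


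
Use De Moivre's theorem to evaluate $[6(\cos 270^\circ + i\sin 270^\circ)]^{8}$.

By De Moivre: z^n = r^n(cos(nθ) + i sin(nθ))
= 6^8(cos(8*270°) + i sin(8*270°))
= 1679616(cos 0° + i sin 0°)
= 1679616


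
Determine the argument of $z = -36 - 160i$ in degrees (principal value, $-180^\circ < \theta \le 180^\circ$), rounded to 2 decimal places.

θ = arctan(b/a) = arctan(-160/-36) (quadrant-adjusted) = -102.68°


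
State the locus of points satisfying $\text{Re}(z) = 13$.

Re(z) = x where z = x + yi; the equation x = 13 is satisfied by all points with that x-coordinate
Locus: Vertical line x = 13


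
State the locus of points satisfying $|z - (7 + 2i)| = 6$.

|z - z0| = r describes a circle centered at z0 with radius r
Here z0 = 7 + 2i and r = 6
Locus: Circle centered at (7, 2) with radius 6


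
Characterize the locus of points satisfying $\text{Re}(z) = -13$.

Re(z) = x where z = x + yi; the equation x = -13 is satisfied by all points with that x-coordinate
Locus: Vertical line x = -13


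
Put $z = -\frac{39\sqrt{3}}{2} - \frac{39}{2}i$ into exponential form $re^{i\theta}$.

r = |z| = sqrt((-39*sqrt(3)/2)^2 + (-39/2)^2) = sqrt(4563/4 + 1521/4) = sqrt(1521) = 39
θ = arctan(b/a) = arctan(-19.5/-33.775) (quadrant-adjusted) = 210° = 7π/6
z = 39e^(i*7π/6)


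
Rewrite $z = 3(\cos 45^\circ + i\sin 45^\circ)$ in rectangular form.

a = r cos θ = 3 * sqrt(2)/2 = 3*sqrt(2)/2
b = r sin θ = 3 * sqrt(2)/2 = 3*sqrt(2)/2
z = 3*sqrt(2)/2 + (3*sqrt(2)/2)i


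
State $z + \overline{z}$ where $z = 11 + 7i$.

z + conjugate(z) = (a + bi) + (a - bi) = 2a
= 2 * 11 = 22


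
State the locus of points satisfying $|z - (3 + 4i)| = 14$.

|z - z0| = r describes a circle centered at z0 with radius r
Here z0 = 3 + 4i and r = 14
Locus: Circle centered at (3, 4) with radius 14


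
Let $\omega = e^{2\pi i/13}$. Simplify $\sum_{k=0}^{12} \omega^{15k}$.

Let ζ = ω^15 = e^(2πi·15/13). Since 13 ∤ 15, ζ ≠ 1.
Sum = Σ_{k=0}^{12} ζ^k = (ζ^13 - 1)/(ζ - 1) = (ω^{15·13} - 1)/(ζ - 1) = (1 - 1)/(ζ - 1) = 0


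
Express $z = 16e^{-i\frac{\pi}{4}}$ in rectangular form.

a = r cos θ = 16 * sqrt(2)/2 = 8*sqrt(2)
b = r sin θ = 16 * -sqrt(2)/2 = -8*sqrt(2)
z = 8*sqrt(2) - 8*sqrt(2)i


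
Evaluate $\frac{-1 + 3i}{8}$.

Divisor is real, so divide each part by 8:
= -1/8 + (3/8)i


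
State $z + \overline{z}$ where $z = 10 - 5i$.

z + conjugate(z) = (a + bi) + (a - bi) = 2a
= 2 * 10 = 20


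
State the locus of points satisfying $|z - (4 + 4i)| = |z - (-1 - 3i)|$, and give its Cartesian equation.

|z - z1| = |z - z2| means z is equidistant from z1 and z2,
i.e. the perpendicular bisector of the segment from (4, 4) to (-1, -3) (midpoint (3/2, 1/2)).
With z = x + yi, square both sides:
(x - 4)^2 + (y - 4)^2 = (x - (-1))^2 + (y - (-3))^2
The x^2 and y^2 terms cancel: -10x + (-14)y = 10 - 32 = -22
Simplify: 5x + 7y = 11
Locus: Perpendicular bisector of the segment from (4, 4) to (-1, -3): the line 5x + 7y = 11


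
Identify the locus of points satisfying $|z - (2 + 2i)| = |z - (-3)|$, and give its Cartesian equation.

|z - z1| = |z - z2| means z is equidistant from z1 and z2,
i.e. the perpendicular bisector of the segment from (2, 2) to (-3, 0) (midpoint (-1/2, 1)).
With z = x + yi, square both sides:
(x - 2)^2 + (y - 2)^2 = (x - (-3))^2 + (y - 0)^2
The x^2 and y^2 terms cancel: -10x + (-4)y = 9 - 8 = 1
Simplify: 10x + 4y = -1
Locus: Perpendicular bisector of the segment from (2, 2) to (-3, 0): the line 10x + 4y = -1


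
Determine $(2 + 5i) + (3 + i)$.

(2 + 3) + (5 + 1)i = 5 + 6i


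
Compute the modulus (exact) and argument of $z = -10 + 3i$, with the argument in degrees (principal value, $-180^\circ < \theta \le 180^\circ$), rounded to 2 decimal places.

|z| = sqrt((-10)^2 + 3^2) = sqrt(109)
arg(z) = arctan(b/a) = arctan(3/-10) (quadrant-adjusted) = 163.30°


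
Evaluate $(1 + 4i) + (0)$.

(1 + 0) + (4 + 0)i = 1 + 4i


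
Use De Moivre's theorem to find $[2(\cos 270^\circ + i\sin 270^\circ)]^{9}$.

By De Moivre: z^n = r^n(cos(nθ) + i sin(nθ))
= 2^9(cos(9*270°) + i sin(9*270°))
= 512(cos 270° + i sin 270°)
= -512i


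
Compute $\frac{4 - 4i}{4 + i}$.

Multiply numerator and denominator by conjugate (4 - i):
= (4 - 4i)(4 - i) / (4^2 + 1^2)
= (12 - 20i) / 17
= 12/17 - (20/17)i


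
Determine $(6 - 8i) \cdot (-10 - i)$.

(a1*a2 - b1*b2) + (a1*b2 + b1*a2)i
= (-60 - 8) + (-6 + 80)i
= -68 + 74i


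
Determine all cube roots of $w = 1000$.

|w| = 1000, arg(w) = 0°
Root modulus = 1000^(1/3) = 10
Root arguments: θ_k = (0° + 360°k)/3 for k = 0, 1, ..., 2
Roots: 10, -5 + 5*sqrt(3)i, -5 - 5*sqrt(3)i


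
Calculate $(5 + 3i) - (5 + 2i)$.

(5 - 5) + (3 - 2)i = i


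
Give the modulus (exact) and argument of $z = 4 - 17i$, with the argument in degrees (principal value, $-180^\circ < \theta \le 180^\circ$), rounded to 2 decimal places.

|z| = sqrt(4^2 + (-17)^2) = sqrt(305)
arg(z) = arctan(b/a) = arctan(-17/4) (quadrant-adjusted) = -76.76°


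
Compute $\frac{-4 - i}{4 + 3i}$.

Multiply numerator and denominator by conjugate (4 - 3i):
= (-4 - i)(4 - 3i) / (4^2 + 3^2)
= (-19 + 8i) / 25
= -19/25 + (8/25)i


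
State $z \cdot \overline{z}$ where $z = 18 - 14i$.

z * conjugate(z) = |z|^2 = a^2 + b^2
= 18^2 + (-14)^2 = 520


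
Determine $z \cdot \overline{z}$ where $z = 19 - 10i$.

z * conjugate(z) = |z|^2 = a^2 + b^2
= 19^2 + (-10)^2 = 461


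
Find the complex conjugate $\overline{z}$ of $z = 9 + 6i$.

If z = a + bi, then conjugate(z) = a - bi
conjugate(9 + 6i) = 9 - 6i


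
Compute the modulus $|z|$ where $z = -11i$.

|z| = sqrt(a^2 + b^2) = sqrt(0^2 + (-11)^2) = sqrt(121) = 11


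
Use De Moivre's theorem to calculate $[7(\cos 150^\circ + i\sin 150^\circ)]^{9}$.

By De Moivre: z^n = r^n(cos(nθ) + i sin(nθ))
= 7^9(cos(9*150°) + i sin(9*150°))
= 40353607(cos 270° + i sin 270°)
= -40353607i


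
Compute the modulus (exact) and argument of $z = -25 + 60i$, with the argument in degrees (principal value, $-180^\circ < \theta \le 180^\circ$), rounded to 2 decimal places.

|z| = sqrt((-25)^2 + 60^2) = 65
arg(z) = arctan(b/a) = arctan(60/-25) (quadrant-adjusted) = 112.62°


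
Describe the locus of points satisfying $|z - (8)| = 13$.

|z - z0| = r describes a circle centered at z0 with radius r
Here z0 = 8 and r = 13
Locus: Circle centered at (8, 0) with radius 13


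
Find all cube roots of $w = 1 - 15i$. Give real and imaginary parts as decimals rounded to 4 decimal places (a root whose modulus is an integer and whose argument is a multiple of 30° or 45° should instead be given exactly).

|w| = sqrt(226) ≈ 15.033296, arg(w) ≈ 273.814075°
Root modulus = sqrt(226)^(1/3) ≈ 2.468036
Root arguments: θ_k = (arg(w) + 360°k)/3 for k = 0, 1, ..., 2
Compute each root as (root modulus)(cos θ_k + i sin θ_k) using full-precision intermediates, then round to 4 decimal places.
Roots: -0.0548 + 2.4674i, -2.1095 - 1.2811i, 2.1642 - 1.1863i


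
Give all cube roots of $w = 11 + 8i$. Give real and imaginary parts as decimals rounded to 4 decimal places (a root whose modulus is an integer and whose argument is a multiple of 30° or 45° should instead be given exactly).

|w| = sqrt(185) ≈ 13.601471, arg(w) ≈ 36.027373°
Root modulus = sqrt(185)^(1/3) ≈ 2.387052
Root arguments: θ_k = (arg(w) + 360°k)/3 for k = 0, 1, ..., 2
Compute each root as (root modulus)(cos θ_k + i sin θ_k) using full-precision intermediates, then round to 4 decimal places.
Roots: 2.3348 + 0.4967i, -1.5975 + 1.7737i, -0.7373 - 2.2703i


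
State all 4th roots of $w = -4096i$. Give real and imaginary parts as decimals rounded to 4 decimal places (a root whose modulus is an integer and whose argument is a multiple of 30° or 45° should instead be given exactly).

|w| = 4096, arg(w) = 270°
Root modulus = 4096^(1/4) = 8
Root arguments: θ_k = (270° + 360°k)/4 for k = 0, 1, ..., 3
Compute each root as (root modulus)(cos θ_k + i sin θ_k) using full-precision intermediates, then round to 4 decimal places.
Roots: 3.0615 + 7.3910i, -7.3910 + 3.0615i, -3.0615 - 7.3910i, 7.3910 - 3.0615i


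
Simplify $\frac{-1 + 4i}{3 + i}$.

Multiply numerator and denominator by conjugate (3 - i):
= (-1 + 4i)(3 - i) / (3^2 + 1^2)
= (1 + 13i) / 10
= 1/10 + (13/10)i


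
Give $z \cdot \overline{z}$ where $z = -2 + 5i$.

z * conjugate(z) = |z|^2 = a^2 + b^2
= (-2)^2 + 5^2 = 29


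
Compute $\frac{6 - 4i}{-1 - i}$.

Multiply numerator and denominator by conjugate (-1 + i):
= (6 - 4i)(-1 + i) / ((-1)^2 + (-1)^2)
= (-2 + 10i) / 2
= -1 + 5i


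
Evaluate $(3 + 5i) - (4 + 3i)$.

(3 - 4) + (5 - 3)i = -1 + 2i


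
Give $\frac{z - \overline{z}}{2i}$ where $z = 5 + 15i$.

z - conjugate(z) = 2bi
(z - conjugate(z))/(2i) = 2bi/(2i) = b = 15


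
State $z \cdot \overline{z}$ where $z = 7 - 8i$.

z * conjugate(z) = |z|^2 = a^2 + b^2
= 7^2 + (-8)^2 = 113


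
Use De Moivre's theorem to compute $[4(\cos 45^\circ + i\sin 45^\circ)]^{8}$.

By De Moivre: z^n = r^n(cos(nθ) + i sin(nθ))
= 4^8(cos(8*45°) + i sin(8*45°))
= 65536(cos 0° + i sin 0°)
= 65536


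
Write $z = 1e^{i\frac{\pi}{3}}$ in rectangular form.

a = r cos θ = 1 * 1/2 = 1/2
b = r sin θ = 1 * sqrt(3)/2 = sqrt(3)/2
z = 1/2 + (sqrt(3)/2)i


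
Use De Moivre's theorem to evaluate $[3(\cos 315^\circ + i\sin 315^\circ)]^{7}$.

By De Moivre: z^n = r^n(cos(nθ) + i sin(nθ))
= 3^7(cos(7*315°) + i sin(7*315°))
= 2187(cos 45° + i sin 45°)
= 2187*sqrt(2)/2 + (2187*sqrt(2)/2)i


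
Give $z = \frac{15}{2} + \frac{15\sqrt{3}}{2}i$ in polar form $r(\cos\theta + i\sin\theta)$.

r = |z| = sqrt(a^2 + b^2) = sqrt((15/2)^2 + (15*sqrt(3)/2)^2) = sqrt(225/4 + 675/4) = sqrt(225) = 15
θ = arctan(b/a) = arctan(12.9904/7.5) (quadrant-adjusted) = 60°
z = 15(cos 60° + i sin 60°)


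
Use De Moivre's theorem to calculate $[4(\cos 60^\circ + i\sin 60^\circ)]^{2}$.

By De Moivre: z^n = r^n(cos(nθ) + i sin(nθ))
= 4^2(cos(2*60°) + i sin(2*60°))
= 16(cos 120° + i sin 120°)
= -8 + 8*sqrt(3)i


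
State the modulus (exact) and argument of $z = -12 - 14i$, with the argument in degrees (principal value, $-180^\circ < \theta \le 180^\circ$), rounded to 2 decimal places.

|z| = sqrt((-12)^2 + (-14)^2) = sqrt(340)
arg(z) = arctan(b/a) = arctan(-14/-12) (quadrant-adjusted) = -130.60°


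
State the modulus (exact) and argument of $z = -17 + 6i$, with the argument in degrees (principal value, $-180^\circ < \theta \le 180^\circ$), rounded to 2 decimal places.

|z| = sqrt((-17)^2 + 6^2) = sqrt(325)
arg(z) = arctan(b/a) = arctan(6/-17) (quadrant-adjusted) = 160.56°


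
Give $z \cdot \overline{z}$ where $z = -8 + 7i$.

z * conjugate(z) = |z|^2 = a^2 + b^2
= (-8)^2 + 7^2 = 113


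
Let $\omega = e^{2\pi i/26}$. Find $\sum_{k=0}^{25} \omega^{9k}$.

Let ζ = ω^9 = e^(2πi·9/26). Since 26 ∤ 9, ζ ≠ 1.
Sum = Σ_{k=0}^{25} ζ^k = (ζ^26 - 1)/(ζ - 1) = (ω^{9·26} - 1)/(ζ - 1) = (1 - 1)/(ζ - 1) = 0


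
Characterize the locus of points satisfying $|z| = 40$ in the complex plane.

|z| = 40 means sqrt(x^2 + y^2) = 40
This is a circle of radius 40 centered at the origin


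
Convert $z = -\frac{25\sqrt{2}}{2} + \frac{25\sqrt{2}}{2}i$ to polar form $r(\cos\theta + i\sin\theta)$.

r = |z| = sqrt(a^2 + b^2) = sqrt((-25*sqrt(2)/2)^2 + (25*sqrt(2)/2)^2) = sqrt(625/2 + 625/2) = sqrt(625) = 25
θ = arctan(b/a) = arctan(17.6777/-17.6777) (quadrant-adjusted) = 135°
z = 25(cos 135° + i sin 135°)


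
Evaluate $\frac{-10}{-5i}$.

Multiply numerator and denominator by conjugate (5i):
= (-10)(5i) / (0^2 + (-5)^2)
= (-50i) / 25
= -2i


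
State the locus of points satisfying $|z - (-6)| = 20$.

|z - z0| = r describes a circle centered at z0 with radius r
Here z0 = -6 and r = 20
Locus: Circle centered at (-6, 0) with radius 20


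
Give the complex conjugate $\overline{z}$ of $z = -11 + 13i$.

If z = a + bi, then conjugate(z) = a - bi
conjugate(-11 + 13i) = -11 - 13i


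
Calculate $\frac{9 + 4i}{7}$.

Divisor is real, so divide each part by 7:
= 9/7 + (4/7)i


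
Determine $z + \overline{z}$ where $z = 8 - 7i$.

z + conjugate(z) = (a + bi) + (a - bi) = 2a
= 2 * 8 = 16


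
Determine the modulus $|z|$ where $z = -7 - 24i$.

|z| = sqrt(a^2 + b^2) = sqrt((-7)^2 + (-24)^2) = sqrt(625) = 25


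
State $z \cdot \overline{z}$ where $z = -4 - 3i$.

z * conjugate(z) = |z|^2 = a^2 + b^2
= (-4)^2 + (-3)^2 = 25


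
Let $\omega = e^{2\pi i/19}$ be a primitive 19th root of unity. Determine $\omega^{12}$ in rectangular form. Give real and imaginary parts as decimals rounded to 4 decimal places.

ω^12 = e^(2πi·12/19) = e^(i·24π/19)
= cos(24π/19) + i sin(24π/19)
= -0.6773 - 0.7357i


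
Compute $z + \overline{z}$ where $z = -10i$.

z + conjugate(z) = (a + bi) + (a - bi) = 2a
= 2 * 0 = 0


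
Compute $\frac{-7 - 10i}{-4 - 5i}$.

Multiply numerator and denominator by conjugate (-4 + 5i):
= (-7 - 10i)(-4 + 5i) / ((-4)^2 + (-5)^2)
= (78 + 5i) / 41
= 78/41 + (5/41)i


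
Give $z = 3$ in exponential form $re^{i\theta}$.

r = |z| = sqrt((3)^2 + (0)^2) = sqrt(9 + 0) = sqrt(9) = 3
b = 0 and a > 0, so z lies on the positive real axis: θ = 0
z = 3e^(i*0) = 3


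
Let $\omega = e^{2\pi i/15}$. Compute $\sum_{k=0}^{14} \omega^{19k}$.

Let ζ = ω^19 = e^(2πi·19/15). Since 15 ∤ 19, ζ ≠ 1.
Sum = Σ_{k=0}^{14} ζ^k = (ζ^15 - 1)/(ζ - 1) = (ω^{19·15} - 1)/(ζ - 1) = (1 - 1)/(ζ - 1) = 0


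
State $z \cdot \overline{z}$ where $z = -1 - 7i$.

z * conjugate(z) = |z|^2 = a^2 + b^2
= (-1)^2 + (-7)^2 = 50


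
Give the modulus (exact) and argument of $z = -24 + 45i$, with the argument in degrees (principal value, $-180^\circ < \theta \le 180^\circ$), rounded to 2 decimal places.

|z| = sqrt((-24)^2 + 45^2) = 51
arg(z) = arctan(b/a) = arctan(45/-24) (quadrant-adjusted) = 118.07°


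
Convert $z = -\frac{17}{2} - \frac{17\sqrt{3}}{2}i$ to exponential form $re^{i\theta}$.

r = |z| = sqrt((-17/2)^2 + (-17*sqrt(3)/2)^2) = sqrt(289/4 + 867/4) = sqrt(289) = 17
θ = arctan(b/a) = arctan(-14.7224/-8.5) (quadrant-adjusted) = -120° = -2π/3
z = 17e^(-i*2π/3)


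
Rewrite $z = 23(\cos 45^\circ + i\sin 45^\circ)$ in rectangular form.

a = r cos θ = 23 * sqrt(2)/2 = 23*sqrt(2)/2
b = r sin θ = 23 * sqrt(2)/2 = 23*sqrt(2)/2
z = 23*sqrt(2)/2 + (23*sqrt(2)/2)i


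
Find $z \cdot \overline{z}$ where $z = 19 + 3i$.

z * conjugate(z) = |z|^2 = a^2 + b^2
= 19^2 + 3^2 = 370


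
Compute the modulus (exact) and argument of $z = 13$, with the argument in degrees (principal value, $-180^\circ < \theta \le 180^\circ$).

|z| = sqrt(13^2 + 0^2) = 13
b = 0 and a > 0, so z lies on the positive real axis: arg(z) = 0°


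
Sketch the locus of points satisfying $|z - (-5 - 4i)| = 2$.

|z - z0| = r describes a circle centered at z0 with radius r
Here z0 = -5 - 4i and r = 2
Locus: Circle centered at (-5, -4) with radius 2


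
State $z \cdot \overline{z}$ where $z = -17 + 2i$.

z * conjugate(z) = |z|^2 = a^2 + b^2
= (-17)^2 + 2^2 = 293


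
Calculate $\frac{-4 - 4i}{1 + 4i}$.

Multiply numerator and denominator by conjugate (1 - 4i):
= (-4 - 4i)(1 - 4i) / (1^2 + 4^2)
= (-20 + 12i) / 17
= -20/17 + (12/17)i


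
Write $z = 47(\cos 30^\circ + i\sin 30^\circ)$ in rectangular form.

a = r cos θ = 47 * sqrt(3)/2 = 47*sqrt(3)/2
b = r sin θ = 47 * 1/2 = 47/2
z = 47*sqrt(3)/2 + (47/2)i


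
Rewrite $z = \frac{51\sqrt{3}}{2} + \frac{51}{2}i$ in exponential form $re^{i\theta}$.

r = |z| = sqrt((51*sqrt(3)/2)^2 + (51/2)^2) = sqrt(7803/4 + 2601/4) = sqrt(2601) = 51
θ = arctan(b/a) = arctan(25.5/44.1673) (quadrant-adjusted) = 30° = π/6
z = 51e^(i*π/6)


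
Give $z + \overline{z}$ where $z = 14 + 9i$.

z + conjugate(z) = (a + bi) + (a - bi) = 2a
= 2 * 14 = 28


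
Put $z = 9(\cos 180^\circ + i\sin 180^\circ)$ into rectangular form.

a = r cos θ = 9 * -1 = -9
b = r sin θ = 9 * 0 = 0
z = -9


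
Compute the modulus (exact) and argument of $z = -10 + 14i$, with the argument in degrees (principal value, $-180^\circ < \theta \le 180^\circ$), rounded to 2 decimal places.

|z| = sqrt((-10)^2 + 14^2) = sqrt(296)
arg(z) = arctan(b/a) = arctan(14/-10) (quadrant-adjusted) = 125.54°


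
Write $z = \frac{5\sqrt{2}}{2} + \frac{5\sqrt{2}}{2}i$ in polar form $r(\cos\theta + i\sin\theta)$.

r = |z| = sqrt(a^2 + b^2) = sqrt((5*sqrt(2)/2)^2 + (5*sqrt(2)/2)^2) = sqrt(25/2 + 25/2) = sqrt(25) = 5
θ = arctan(b/a) = arctan(3.5355/3.5355) (quadrant-adjusted) = 45°
z = 5(cos 45° + i sin 45°)


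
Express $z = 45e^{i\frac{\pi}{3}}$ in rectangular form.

a = r cos θ = 45 * 1/2 = 45/2
b = r sin θ = 45 * sqrt(3)/2 = 45*sqrt(3)/2
z = 45/2 + (45*sqrt(3)/2)i


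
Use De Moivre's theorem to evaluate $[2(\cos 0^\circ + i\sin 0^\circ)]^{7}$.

By De Moivre: z^n = r^n(cos(nθ) + i sin(nθ))
= 2^7(cos(7*0°) + i sin(7*0°))
= 128(cos 0° + i sin 0°)
= 128


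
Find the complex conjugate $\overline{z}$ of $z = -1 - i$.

If z = a + bi, then conjugate(z) = a - bi
conjugate(-1 - i) = -1 + i


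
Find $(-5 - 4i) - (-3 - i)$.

(-5 - (-3)) + (-4 - (-1))i = -2 - 3i


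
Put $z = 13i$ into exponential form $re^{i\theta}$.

r = |z| = sqrt((0)^2 + (13)^2) = sqrt(0 + 169) = sqrt(169) = 13
a = 0 and b > 0, so z lies on the positive imaginary axis: θ = 90° = π/2
z = 13e^(i*π/2)


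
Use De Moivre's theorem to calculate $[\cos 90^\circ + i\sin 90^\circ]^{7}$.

By De Moivre: z^n = r^n(cos(nθ) + i sin(nθ))
= 1^7(cos(7*90°) + i sin(7*90°))
= 1(cos 270° + i sin 270°)
= -i


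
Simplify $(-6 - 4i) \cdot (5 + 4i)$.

(a1*a2 - b1*b2) + (a1*b2 + b1*a2)i
= (-30 - (-16)) + (-24 + (-20))i
= -14 - 44i


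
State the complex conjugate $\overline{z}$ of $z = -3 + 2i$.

If z = a + bi, then conjugate(z) = a - bi
conjugate(-3 + 2i) = -3 - 2i


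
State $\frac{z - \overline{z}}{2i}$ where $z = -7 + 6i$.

z - conjugate(z) = 2bi
(z - conjugate(z))/(2i) = 2bi/(2i) = b = 6


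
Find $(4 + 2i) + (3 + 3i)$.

(4 + 3) + (2 + 3)i = 7 + 5i


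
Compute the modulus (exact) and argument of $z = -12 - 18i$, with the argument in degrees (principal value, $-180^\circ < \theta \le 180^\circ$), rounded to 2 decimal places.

|z| = sqrt((-12)^2 + (-18)^2) = sqrt(468)
arg(z) = arctan(b/a) = arctan(-18/-12) (quadrant-adjusted) = -123.69°


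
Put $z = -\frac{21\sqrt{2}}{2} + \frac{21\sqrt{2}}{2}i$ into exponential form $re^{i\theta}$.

r = |z| = sqrt((-21*sqrt(2)/2)^2 + (21*sqrt(2)/2)^2) = sqrt(441/2 + 441/2) = sqrt(441) = 21
θ = arctan(b/a) = arctan(14.8492/-14.8492) (quadrant-adjusted) = 135° = 3π/4
z = 21e^(i*3π/4)


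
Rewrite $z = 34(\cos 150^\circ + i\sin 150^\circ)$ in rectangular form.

a = r cos θ = 34 * -sqrt(3)/2 = -17*sqrt(3)
b = r sin θ = 34 * 1/2 = 17
z = -17*sqrt(3) + 17i


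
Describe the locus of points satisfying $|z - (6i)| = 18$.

|z - z0| = r describes a circle centered at z0 with radius r
Here z0 = 6i and r = 18
Locus: Circle centered at (0, 6) with radius 18


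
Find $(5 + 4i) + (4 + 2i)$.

(5 + 4) + (4 + 2)i = 9 + 6i


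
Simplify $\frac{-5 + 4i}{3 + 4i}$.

Multiply numerator and denominator by conjugate (3 - 4i):
= (-5 + 4i)(3 - 4i) / (3^2 + 4^2)
= (1 + 32i) / 25
= 1/25 + (32/25)i


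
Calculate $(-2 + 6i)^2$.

(a + bi)^2 = a^2 - b^2 + 2abi
= (-2)^2 - 6^2 + 2*(-2)*6i
= -32 - 24i


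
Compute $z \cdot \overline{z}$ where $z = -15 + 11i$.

z * conjugate(z) = |z|^2 = a^2 + b^2
= (-15)^2 + 11^2 = 346


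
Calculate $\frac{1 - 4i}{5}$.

Divisor is real, so divide each part by 5:
= 1/5 - (4/5)i


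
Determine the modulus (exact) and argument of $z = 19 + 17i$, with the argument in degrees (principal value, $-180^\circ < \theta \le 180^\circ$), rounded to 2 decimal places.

|z| = sqrt(19^2 + 17^2) = sqrt(650)
arg(z) = arctan(b/a) = arctan(17/19) (quadrant-adjusted) = 41.82°


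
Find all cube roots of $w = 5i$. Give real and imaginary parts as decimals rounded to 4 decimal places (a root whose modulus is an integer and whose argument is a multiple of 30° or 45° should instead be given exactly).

|w| = 5, arg(w) = 90°
Root modulus = 5^(1/3) ≈ 1.709976
Root arguments: θ_k = (90° + 360°k)/3 for k = 0, 1, ..., 2
Compute each root as (root modulus)(cos θ_k + i sin θ_k) using full-precision intermediates, then round to 4 decimal places.
Roots: 1.4809 + 0.8550i, -1.4809 + 0.8550i, -1.7100i


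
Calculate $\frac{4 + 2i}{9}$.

Divisor is real, so divide each part by 9:
= 4/9 + (2/9)i


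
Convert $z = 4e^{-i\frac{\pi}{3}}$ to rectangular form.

a = r cos θ = 4 * 1/2 = 2
b = r sin θ = 4 * -sqrt(3)/2 = -2*sqrt(3)
z = 2 - 2*sqrt(3)i


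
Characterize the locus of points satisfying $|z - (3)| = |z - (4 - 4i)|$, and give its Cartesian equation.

|z - z1| = |z - z2| means z is equidistant from z1 and z2,
i.e. the perpendicular bisector of the segment from (3, 0) to (4, -4) (midpoint (7/2, -2)).
With z = x + yi, square both sides:
(x - 3)^2 + (y - 0)^2 = (x - 4)^2 + (y - (-4))^2
The x^2 and y^2 terms cancel: 2x + (-8)y = 32 - 9 = 23
Simplify: 2x - 8y = 23
Locus: Perpendicular bisector of the segment from (3, 0) to (4, -4): the line 2x - 8y = 23


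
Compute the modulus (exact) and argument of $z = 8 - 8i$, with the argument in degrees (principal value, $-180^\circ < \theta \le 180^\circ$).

|z| = sqrt(8^2 + (-8)^2) = sqrt(128)
arg(z) = arctan(b/a) = arctan(-8/8) (quadrant-adjusted) = -45°


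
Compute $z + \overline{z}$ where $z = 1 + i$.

z + conjugate(z) = (a + bi) + (a - bi) = 2a
= 2 * 1 = 2


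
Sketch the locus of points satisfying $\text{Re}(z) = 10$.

Re(z) = x where z = x + yi; the equation x = 10 is satisfied by all points with that x-coordinate
Locus: Vertical line x = 10


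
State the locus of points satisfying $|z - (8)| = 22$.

|z - z0| = r describes a circle centered at z0 with radius r
Here z0 = 8 and r = 22
Locus: Circle centered at (8, 0) with radius 22


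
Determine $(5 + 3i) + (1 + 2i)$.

(5 + 1) + (3 + 2)i = 6 + 5i


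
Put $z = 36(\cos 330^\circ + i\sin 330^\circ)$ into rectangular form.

a = r cos θ = 36 * sqrt(3)/2 = 18*sqrt(3)
b = r sin θ = 36 * -1/2 = -18
z = 18*sqrt(3) - 18i


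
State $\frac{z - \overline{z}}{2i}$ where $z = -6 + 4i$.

z - conjugate(z) = 2bi
(z - conjugate(z))/(2i) = 2bi/(2i) = b = 4


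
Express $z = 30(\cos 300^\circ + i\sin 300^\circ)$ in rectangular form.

a = r cos θ = 30 * 1/2 = 15
b = r sin θ = 30 * -sqrt(3)/2 = -15*sqrt(3)
z = 15 - 15*sqrt(3)i


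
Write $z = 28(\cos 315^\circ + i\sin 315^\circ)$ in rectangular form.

a = r cos θ = 28 * sqrt(2)/2 = 14*sqrt(2)
b = r sin θ = 28 * -sqrt(2)/2 = -14*sqrt(2)
z = 14*sqrt(2) - 14*sqrt(2)i


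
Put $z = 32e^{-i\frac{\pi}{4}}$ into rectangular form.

a = r cos θ = 32 * sqrt(2)/2 = 16*sqrt(2)
b = r sin θ = 32 * -sqrt(2)/2 = -16*sqrt(2)
z = 16*sqrt(2) - 16*sqrt(2)i


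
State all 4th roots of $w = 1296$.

|w| = 1296, arg(w) = 0°
Root modulus = 1296^(1/4) = 6
Root arguments: θ_k = (0° + 360°k)/4 for k = 0, 1, ..., 3
Roots: 6, 6i, -6, -6i


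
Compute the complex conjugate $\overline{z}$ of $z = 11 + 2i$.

If z = a + bi, then conjugate(z) = a - bi
conjugate(11 + 2i) = 11 - 2i


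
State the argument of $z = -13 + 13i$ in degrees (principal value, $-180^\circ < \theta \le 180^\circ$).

θ = arctan(b/a) = arctan(13/-13) (quadrant-adjusted) = 135°


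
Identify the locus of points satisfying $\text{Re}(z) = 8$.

Re(z) = x where z = x + yi; the equation x = 8 is satisfied by all points with that x-coordinate
Locus: Vertical line x = 8


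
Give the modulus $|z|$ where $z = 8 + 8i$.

|z| = sqrt(a^2 + b^2) = sqrt(8^2 + 8^2) = sqrt(128) = sqrt(128)


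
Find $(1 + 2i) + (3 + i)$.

(1 + 3) + (2 + 1)i = 4 + 3i


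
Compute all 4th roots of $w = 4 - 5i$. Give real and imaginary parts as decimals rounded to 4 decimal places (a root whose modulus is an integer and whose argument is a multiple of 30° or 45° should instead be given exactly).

|w| = sqrt(41) ≈ 6.403124, arg(w) ≈ 308.659808°
Root modulus = sqrt(41)^(1/4) ≈ 1.590736
Root arguments: θ_k = (arg(w) + 360°k)/4 for k = 0, 1, ..., 3
Compute each root as (root modulus)(cos θ_k + i sin θ_k) using full-precision intermediates, then round to 4 decimal places.
Roots: 0.3534 + 1.5510i, -1.5510 + 0.3534i, -0.3534 - 1.5510i, 1.5510 - 0.3534i


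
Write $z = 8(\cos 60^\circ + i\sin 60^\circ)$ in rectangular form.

a = r cos θ = 8 * 1/2 = 4
b = r sin θ = 8 * sqrt(3)/2 = 4*sqrt(3)
z = 4 + 4*sqrt(3)i


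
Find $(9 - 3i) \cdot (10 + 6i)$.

(a1*a2 - b1*b2) + (a1*b2 + b1*a2)i
= (90 - (-18)) + (54 + (-30))i
= 108 + 24i


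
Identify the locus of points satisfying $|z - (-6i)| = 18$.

|z - z0| = r describes a circle centered at z0 with radius r
Here z0 = -6i and r = 18
Locus: Circle centered at (0, -6) with radius 18


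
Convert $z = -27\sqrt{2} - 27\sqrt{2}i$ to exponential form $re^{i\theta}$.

r = |z| = sqrt((-27*sqrt(2))^2 + (-27*sqrt(2))^2) = sqrt(1458 + 1458) = sqrt(2916) = 54
θ = arctan(b/a) = arctan(-38.1838/-38.1838) (quadrant-adjusted) = 225° = 5π/4
z = 54e^(i*5π/4)


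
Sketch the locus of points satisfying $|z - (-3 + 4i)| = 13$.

|z - z0| = r describes a circle centered at z0 with radius r
Here z0 = -3 + 4i and r = 13
Locus: Circle centered at (-3, 4) with radius 13


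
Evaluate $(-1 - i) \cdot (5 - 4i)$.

(a1*a2 - b1*b2) + (a1*b2 + b1*a2)i
= (-5 - 4) + (4 + (-5))i
= -9 - i


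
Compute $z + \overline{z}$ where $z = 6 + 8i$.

z + conjugate(z) = (a + bi) + (a - bi) = 2a
= 2 * 6 = 12


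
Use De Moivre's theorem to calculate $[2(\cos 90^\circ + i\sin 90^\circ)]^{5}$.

By De Moivre: z^n = r^n(cos(nθ) + i sin(nθ))
= 2^5(cos(5*90°) + i sin(5*90°))
= 32(cos 90° + i sin 90°)
= 32i


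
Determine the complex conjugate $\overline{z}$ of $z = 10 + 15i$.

If z = a + bi, then conjugate(z) = a - bi
conjugate(10 + 15i) = 10 - 15i


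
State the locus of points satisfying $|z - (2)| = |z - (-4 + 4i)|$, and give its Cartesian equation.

|z - z1| = |z - z2| means z is equidistant from z1 and z2,
i.e. the perpendicular bisector of the segment from (2, 0) to (-4, 4) (midpoint (-1, 2)).
With z = x + yi, square both sides:
(x - 2)^2 + (y - 0)^2 = (x - (-4))^2 + (y - 4)^2
The x^2 and y^2 terms cancel: -12x + 8y = 32 - 4 = 28
Simplify: 3x - 2y = -7
Locus: Perpendicular bisector of the segment from (2, 0) to (-4, 4): the line 3x - 2y = -7


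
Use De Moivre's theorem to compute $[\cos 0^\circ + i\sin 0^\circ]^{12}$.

By De Moivre: z^n = r^n(cos(nθ) + i sin(nθ))
= 1^12(cos(12*0°) + i sin(12*0°))
= 1(cos 0° + i sin 0°)
= 1


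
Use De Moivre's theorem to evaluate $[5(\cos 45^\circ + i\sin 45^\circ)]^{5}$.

By De Moivre: z^n = r^n(cos(nθ) + i sin(nθ))
= 5^5(cos(5*45°) + i sin(5*45°))
= 3125(cos 225° + i sin 225°)
= -3125*sqrt(2)/2 - (3125*sqrt(2)/2)i


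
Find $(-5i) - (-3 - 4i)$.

(0 - (-3)) + (-5 - (-4))i = 3 - i


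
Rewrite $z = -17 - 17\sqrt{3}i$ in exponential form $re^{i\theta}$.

r = |z| = sqrt((-17)^2 + (-17*sqrt(3))^2) = sqrt(289 + 867) = sqrt(1156) = 34
θ = arctan(b/a) = arctan(-29.4449/-17) (quadrant-adjusted) = 240° = 4π/3
z = 34e^(i*4π/3)
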